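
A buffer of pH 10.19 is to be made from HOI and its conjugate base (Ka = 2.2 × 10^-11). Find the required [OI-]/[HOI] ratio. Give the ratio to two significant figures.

ratio = 0.34

pKa = -log(2.2 × 10^-11) = 10.658
pH = pKa + log(r) ⇒ log(r) = 10.19 − 10.658 = -0.468
r = [OI-]/[HOI] = 10^(-0.468) = 0.34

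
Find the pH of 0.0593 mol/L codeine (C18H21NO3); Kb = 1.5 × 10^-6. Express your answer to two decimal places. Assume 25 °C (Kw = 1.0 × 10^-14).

C18H21NO3 + H2O ⇌ C18H22NO3+ + OH-
From the ICE table, Kb = [OH-]²/(0.0593 − [OH-]) = 1.5 × 10^-6.
Assume [OH-] ≪ 0.0593: [OH-] ≈ √(1.5 × 10^-6 × 0.0593) = 2.98 × 10^-4 M
pOH = −log(2.98 × 10^-4) = 3.53; pH = 14.00 − 3.53 = 10.47

pH = 10.47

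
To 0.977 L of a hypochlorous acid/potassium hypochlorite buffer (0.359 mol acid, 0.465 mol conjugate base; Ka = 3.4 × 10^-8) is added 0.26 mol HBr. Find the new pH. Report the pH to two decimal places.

Added H+ converts OCl- to HOCl: HOCl → 0.619 mol, OCl- → 0.205 mol.
pKa = −log(3.4 × 10^-8) = 7.469
Henderson–Hasselbalch with mole ratio 0.205/0.619: pH = 7.469 + (-0.480)

pH = 6.99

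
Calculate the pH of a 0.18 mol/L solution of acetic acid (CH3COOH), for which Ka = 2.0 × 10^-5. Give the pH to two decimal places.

CH3COOH ⇌ CH3COO- + H+
Ka = x²/(0.18 − x) = 2.0 × 10^-5
Neglecting x in the denominator: x = √(2.0 × 10^-5 × 0.18) = 1.90 × 10^-3 M
Check: 1.1% ionized — well under 5%, approximation valid.
pH = −log[H+] = −log(1.90 × 10^-3) = 2.72

pH = 2.72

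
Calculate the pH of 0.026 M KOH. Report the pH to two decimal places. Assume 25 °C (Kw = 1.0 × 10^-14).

pH = 12.41

KOH is a strong base; [OH-] = 0.026 M.
pOH = -log(0.026) = 1.59
pH = 14.00 - 1.59 = 12.41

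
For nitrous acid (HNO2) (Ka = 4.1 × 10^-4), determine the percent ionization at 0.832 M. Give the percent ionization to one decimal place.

HNO2 ⇌ NO2- + H+; let x = [H+] at equilibrium.
x ≈ √(Ka·C₀) = √(4.1 × 10^-4 × 0.832) = 1.85 × 10^-2 M
Fraction ionized = 1.85 × 10^-2 / 0.832 = 0.0222 → 2.2%

2.2%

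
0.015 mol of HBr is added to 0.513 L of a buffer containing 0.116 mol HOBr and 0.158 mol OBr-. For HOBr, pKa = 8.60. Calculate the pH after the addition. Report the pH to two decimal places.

pH = 8.64

Added H+ converts OBr- to HOBr: HOBr → 0.131 mol, OBr- → 0.143 mol.
Henderson–Hasselbalch with mole ratio 0.143/0.131: pH = 8.60 + (+0.038)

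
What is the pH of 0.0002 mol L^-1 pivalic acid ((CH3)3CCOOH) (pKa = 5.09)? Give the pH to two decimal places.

(CH3)3CCOOH ⇌ (CH3)3CCOO- + H+
Ka = 10^(−5.09) = 8.13 × 10^-6
Ka = [H+]²/(0.0002 − [H+]) = 8.13 × 10^-6
Here C₀/Ka ≈ 24.6, so the small-[H+] approximation fails. Use the quadratic:
[H+] = (−Ka + √(Ka² + 4·Ka·C₀))/2 = 3.65 × 10^-5 M
pH = −log[H+] = −log(3.65 × 10^-5) = 4.44

pH = 4.44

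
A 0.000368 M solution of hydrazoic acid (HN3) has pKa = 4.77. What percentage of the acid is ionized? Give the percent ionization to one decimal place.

HN3 ⇌ N3- + H+; let x = [H+] at equilibrium.
Ka = 10^(−4.77) = 1.70 × 10^-5
Solve x² + 1.7e-05x − 6.26e-09 = 0 → x = 7.11 × 10^-5 M
% ionization = x/C₀ × 100% = 7.11 × 10^-5/0.000368 × 100% = 19.3%

19.3%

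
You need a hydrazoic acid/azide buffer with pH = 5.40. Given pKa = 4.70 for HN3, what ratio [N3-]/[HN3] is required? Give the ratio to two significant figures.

pH = pKa + log(r) ⇒ log(r) = 5.40 − 4.70 = +0.70
r = [N3-]/[HN3] = 10^(+0.70) = 5.01

ratio = 5.0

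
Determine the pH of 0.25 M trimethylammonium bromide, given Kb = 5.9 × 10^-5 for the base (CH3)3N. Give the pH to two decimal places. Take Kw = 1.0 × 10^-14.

pH = 5.19

(CH3)3NH+ is the conjugate acid of the weak base (CH3)3N.
Ka = Kw/Kb = 1.0×10^-14 / 5.9 × 10^-5 = 1.69 × 10^-10
Let x = [H+] at equilibrium. Ka = x²/(0.25 − x).
Assume x ≪ 0.25: x ≈ √(1.69 × 10^-10 × 0.25) = 6.50 × 10^-6 M
(x/C₀ = 0.0026% < 5%, so the approximation holds.)
pH = −log(6.50 × 10^-6) = 5.19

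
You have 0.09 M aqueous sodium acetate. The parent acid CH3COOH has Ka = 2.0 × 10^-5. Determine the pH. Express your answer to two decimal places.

pH = 8.83

CH3COO- is the conjugate base of the weak acid CH3COOH.
Kb = Kw/Ka = 1.0×10^-14 / 2.0 × 10^-5 = 5.00 × 10^-10
Let x = [OH-] at equilibrium. Kb = x²/(0.09 − x).
Neglecting x in the denominator: x = √(5.00 × 10^-10 × 0.09) = 6.71 × 10^-6 M
pOH = 5.17, so pH = 14.00 − pOH = 8.83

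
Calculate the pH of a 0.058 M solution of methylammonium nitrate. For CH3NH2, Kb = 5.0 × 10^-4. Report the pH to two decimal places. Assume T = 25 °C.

pH = 5.97

CH3NH3+ is the conjugate acid of the weak base CH3NH2.
Ka = Kw/Kb = 1.0×10^-14 / 5.0 × 10^-4 = 2.00 × 10^-11
Ka = [H+]²/(0.058 − [H+]) = 2.00 × 10^-11
Neglecting [H+] in the denominator: [H+] = √(2.00 × 10^-11 × 0.058) = 1.08 × 10^-6 M
pH = −log(1.08 × 10^-6) = 5.97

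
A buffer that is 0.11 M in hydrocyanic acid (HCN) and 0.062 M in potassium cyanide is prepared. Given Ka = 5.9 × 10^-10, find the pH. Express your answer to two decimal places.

pH = 8.98

pKa = −log(5.9 × 10^-10) = 9.229
Using pH = pKa + log([base]/[acid]) with [base]/[acid] = 0.062/0.11:
pH = 9.229 + (-0.249) = 8.98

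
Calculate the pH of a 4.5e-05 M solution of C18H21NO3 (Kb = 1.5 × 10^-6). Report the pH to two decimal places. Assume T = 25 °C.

pH = 8.88

C18H21NO3 + H2O ⇌ C18H22NO3+ + OH-
Kb = [OH-]²/(4.5e-05 − [OH-]) = 1.5 × 10^-6
[OH-] is not negligible relative to C₀; solve [OH-]² + 1.5e-06·[OH-] − 6.75e-11 = 0.
[OH-] = [−1.5e-06 + √(1.5e-06² + 2.7e-10)]/2 = 7.50 × 10^-6 M
pOH = 5.12, so pH = 14.00 − pOH = 8.88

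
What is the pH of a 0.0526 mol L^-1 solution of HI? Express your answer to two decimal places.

pH = 1.28

HI is a strong acid and dissociates completely, so [H+] = 0.0526 M.
pH = -log(0.0526) = 1.28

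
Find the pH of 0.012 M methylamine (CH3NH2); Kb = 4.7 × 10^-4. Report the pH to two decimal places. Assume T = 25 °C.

CH3NH2 + H2O ⇌ CH3NH3+ + OH-
From the ICE table, Kb = x²/(0.012 − x) = 4.7 × 10^-4.
The 5% rule fails; solving x² + Kb·x − Kb·C₀ = 0 exactly:
x = (−Kb + √(Kb² + 4·Kb·C₀))/2 = 2.15 × 10^-3 M
pOH = −log(2.15 × 10^-3) = 2.67; pH = 14.00 − 2.67 = 11.33

pH = 11.33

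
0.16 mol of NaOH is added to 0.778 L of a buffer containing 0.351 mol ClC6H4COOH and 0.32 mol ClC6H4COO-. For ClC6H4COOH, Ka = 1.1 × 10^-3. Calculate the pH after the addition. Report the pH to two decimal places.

pH = 3.36

OH- converts ClC6H4COOH to ClC6H4COO-: ClC6H4COOH → 0.191 mol, ClC6H4COO- → 0.48 mol.
pKa = −log(1.1 × 10^-3) = 2.959
Henderson–Hasselbalch with mole ratio 0.48/0.191: pH = 2.959 + (+0.400)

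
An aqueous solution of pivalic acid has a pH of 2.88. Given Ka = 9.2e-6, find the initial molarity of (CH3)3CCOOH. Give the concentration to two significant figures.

C₀ = 1.9 × 10^-1 M

[H+] = 10^(-2.88) = 1.32 × 10^-3 M = x
Ka = x²/(C₀ − x) ⇒ C₀ = x + x²/Ka
C₀ = 1.32 × 10^-3 + (1.32 × 10^-3)²/(9.2 × 10^-6) = 1.91 × 10^-1 M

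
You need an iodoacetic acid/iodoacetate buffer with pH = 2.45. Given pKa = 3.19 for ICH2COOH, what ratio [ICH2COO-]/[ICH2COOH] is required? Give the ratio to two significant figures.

ratio = 0.18

pH = pKa + log(r) ⇒ log(r) = 2.45 − 3.19 = -0.74
r = [ICH2COO-]/[ICH2COOH] = 10^(-0.74) = 0.182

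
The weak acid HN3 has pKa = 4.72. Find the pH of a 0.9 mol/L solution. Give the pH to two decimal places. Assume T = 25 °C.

pH = 2.38

HN3 ⇌ N3- + H+
Ka = 10^(−4.72) = 1.91 × 10^-5
From the ICE table, Ka = [H+]²/(0.9 − [H+]) = 1.91 × 10^-5.
Since Ka ≪ C₀, [H+] ≈ √(Ka·C₀) = 4.15 × 10^-3 M.
Check: 0.46% ionized — well under 5%, approximation valid.
pH = −log[H+] = −log(4.15 × 10^-3) = 2.38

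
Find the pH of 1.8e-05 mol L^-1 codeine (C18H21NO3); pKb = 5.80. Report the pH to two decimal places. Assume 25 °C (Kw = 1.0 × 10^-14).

C18H21NO3 + H2O ⇌ C18H22NO3+ + OH-
Kb = 10^(−5.80) = 1.58 × 10^-6
Kb = [OH-]²/(1.8e-05 − [OH-]) = 1.58 × 10^-6
[OH-] is not negligible relative to C₀; solve [OH-]² + 1.58e-06·[OH-] − 2.84e-11 = 0.
[OH-] = (−Kb + √(Kb² + 4·Kb·C₀))/2 = 4.60 × 10^-6 M
pOH = 5.34, so pH = 14.00 − pOH = 8.66

pH = 8.66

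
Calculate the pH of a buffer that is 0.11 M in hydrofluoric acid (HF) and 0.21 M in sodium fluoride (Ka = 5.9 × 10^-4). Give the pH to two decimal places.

pKa = −log(5.9 × 10^-4) = 3.229
Henderson–Hasselbalch: pH = pKa + log([F-]/[HF]) = 3.229 + log(0.21/0.11)
pH = 3.229 + (+0.281) = 3.51

pH = 3.51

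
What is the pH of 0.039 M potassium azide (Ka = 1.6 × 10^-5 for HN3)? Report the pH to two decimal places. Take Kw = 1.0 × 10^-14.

N3- is the conjugate base of the weak acid HN3.
Kb = Kw/Ka = 1.0×10^-14 / 1.6 × 10^-5 = 6.25 × 10^-10
Kb = [OH-]²/(0.039 − [OH-]) = 6.25 × 10^-10
Neglecting [OH-] in the denominator: [OH-] = √(6.25 × 10^-10 × 0.039) = 4.94 × 10^-6 M
Check: 0.013% ionized — well under 5%, approximation valid.
pOH = 5.31, so pH = 14.00 − pOH = 8.69

pH = 8.69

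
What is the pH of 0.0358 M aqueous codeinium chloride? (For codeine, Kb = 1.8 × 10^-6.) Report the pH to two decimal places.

pH = 4.85

C18H22NO3+ is the conjugate acid of the weak base C18H21NO3.
Ka = Kw/Kb = 1.0×10^-14 / 1.8 × 10^-6 = 5.56 × 10^-9
Let x = [H+] at equilibrium. Ka = x²/(0.0358 − x).
Assume x ≪ 0.0358: x ≈ √(5.56 × 10^-9 × 0.0358) = 1.41 × 10^-5 M
Check: 0.039% ionized — well under 5%, approximation valid.
pH = −log(1.41 × 10^-5) = 4.85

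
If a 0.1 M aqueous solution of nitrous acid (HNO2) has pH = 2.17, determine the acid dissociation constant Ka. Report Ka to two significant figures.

Ka = 4.9 × 10^-4

[H+] = 10^(-2.17) = 6.76 × 10^-3 M
At equilibrium [HA] = 0.1 − 6.76 × 10^-3 = 9.32 × 10^-2 M
Ka = [H+][A-]/[HA] = (6.76 × 10^-3)² / 9.32 × 10^-2 = 4.9 × 10^-4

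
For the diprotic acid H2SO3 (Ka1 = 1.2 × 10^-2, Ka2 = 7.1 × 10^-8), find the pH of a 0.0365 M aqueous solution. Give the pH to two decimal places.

pH = 1.80

Ka1 ≫ Ka2, so treat the first dissociation as the only significant source of H+.
Ka1 = x²/(0.0365 − x) = 1.2 × 10^-2
Solving the quadratic: x = (−Ka1 + √(Ka1² + 4·Ka1·C₀))/2 = 1.58 × 10^-2 M
pH = −log(1.58 × 10^-2) = 1.80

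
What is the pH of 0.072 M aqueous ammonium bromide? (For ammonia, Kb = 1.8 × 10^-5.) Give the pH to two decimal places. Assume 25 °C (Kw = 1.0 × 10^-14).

pH = 5.20

NH4+ is the conjugate acid of the weak base NH3.
Ka = Kw/Kb = 1.0×10^-14 / 1.8 × 10^-5 = 5.56 × 10^-10
Ka = [H+]²/(0.072 − [H+]) = 5.56 × 10^-10
Neglecting [H+] in the denominator: [H+] = √(5.56 × 10^-10 × 0.072) = 6.33 × 10^-6 M
pH = −log[H+] = −log(6.33 × 10^-6) = 5.20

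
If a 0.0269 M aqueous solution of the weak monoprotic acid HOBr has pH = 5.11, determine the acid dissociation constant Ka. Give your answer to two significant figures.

[H+] = 10^(-5.11) = 7.76 × 10^-6 M
At equilibrium [HA] = 0.0269 − 7.76 × 10^-6 = 2.69 × 10^-2 M
Ka = [H+][A-]/[HA] = (7.76 × 10^-6)² / 2.69 × 10^-2 = 2.2 × 10^-9

Ka = 2.2 × 10^-9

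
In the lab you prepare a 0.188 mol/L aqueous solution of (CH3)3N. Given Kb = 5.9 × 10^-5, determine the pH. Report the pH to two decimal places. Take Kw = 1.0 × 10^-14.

pH = 11.52

(CH3)3N + H2O ⇌ (CH3)3NH+ + OH-
From the ICE table, Kb = x²/(0.188 − x) = 5.9 × 10^-5.
Since Kb ≪ C₀, x ≈ √(Kb·C₀) = 3.33 × 10^-3 M.
(x/C₀ = 1.8% < 5%, so the approximation holds.)
pOH = −log(3.33 × 10^-3) = 2.48; pH = 14.00 − 2.48 = 11.52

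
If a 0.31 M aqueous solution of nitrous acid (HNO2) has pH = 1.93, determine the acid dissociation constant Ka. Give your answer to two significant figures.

Ka = 4.6 × 10^-4

[H+] = 10^(-1.93) = 1.17 × 10^-2 M
At equilibrium [HA] = 0.31 − 1.17 × 10^-2 = 2.98 × 10^-1 M
Ka = [H+][A-]/[HA] = (1.17 × 10^-2)² / 2.98 × 10^-1 = 4.6 × 10^-4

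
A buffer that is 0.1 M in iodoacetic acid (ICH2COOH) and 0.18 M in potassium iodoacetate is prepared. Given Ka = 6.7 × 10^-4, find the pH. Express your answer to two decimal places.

pKa = −log(6.7 × 10^-4) = 3.174
Henderson–Hasselbalch: pH = pKa + log([ICH2COO-]/[ICH2COOH]) = 3.174 + log(0.18/0.1)
pH = 3.174 + (+0.255) = 3.43

pH = 3.43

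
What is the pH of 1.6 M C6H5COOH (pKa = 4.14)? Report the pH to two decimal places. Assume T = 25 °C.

pH = 1.97

C6H5COOH ⇌ C6H5COO- + H+
Ka = 10^(−4.14) = 7.24 × 10^-5
Ka = [H+]²/(1.6 − [H+]) = 7.24 × 10^-5
Assume [H+] ≪ 1.6: [H+] ≈ √(7.24 × 10^-5 × 1.6) = 1.08 × 10^-2 M
pH = −log(1.08 × 10^-2) = 1.97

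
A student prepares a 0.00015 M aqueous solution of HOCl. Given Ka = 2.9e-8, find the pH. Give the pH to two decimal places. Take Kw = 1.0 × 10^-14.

pH = 5.68

HOCl ⇌ OCl- + H+
Let x = [H+] at equilibrium. Ka = x²/(0.00015 − x).
Since Ka ≪ C₀, x ≈ √(Ka·C₀) = 2.09 × 10^-6 M.
Check: 1.4% ionized — well under 5%, approximation valid.
pH = −log[H+] = −log(2.09 × 10^-6) = 5.68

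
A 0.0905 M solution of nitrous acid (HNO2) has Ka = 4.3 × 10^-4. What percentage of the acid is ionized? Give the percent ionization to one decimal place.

6.7%

HNO2 ⇌ NO2- + H+; let x = [H+] at equilibrium.
Ka = x²/(C₀ − x); solving the quadratic gives x = 6.03 × 10^-3 M.
Fraction ionized = 6.03 × 10^-3 / 0.0905 = 0.0666 → 6.7%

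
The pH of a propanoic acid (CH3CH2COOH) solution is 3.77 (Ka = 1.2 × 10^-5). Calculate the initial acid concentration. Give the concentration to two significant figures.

C₀ = 2.6 × 10^-3 M

[H+] = 10^(-3.77) = 1.70 × 10^-4 M = x
Ka = x²/(C₀ − x) ⇒ C₀ = x + x²/Ka
C₀ = 1.70 × 10^-4 + (1.70 × 10^-4)²/(1.2 × 10^-5) = 2.58 × 10^-3 M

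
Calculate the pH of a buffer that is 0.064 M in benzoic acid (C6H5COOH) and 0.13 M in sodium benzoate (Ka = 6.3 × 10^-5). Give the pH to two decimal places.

pH = 4.51

pKa = −log(6.3 × 10^-5) = 4.201
Henderson–Hasselbalch: pH = pKa + log([C6H5COO-]/[C6H5COOH]) = 4.201 + log(0.13/0.064)
pH = 4.201 + (+0.308) = 4.51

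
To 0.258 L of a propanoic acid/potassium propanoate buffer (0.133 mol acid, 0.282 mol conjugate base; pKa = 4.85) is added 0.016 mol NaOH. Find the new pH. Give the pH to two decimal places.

After neutralization: n(CH3CH2COOH) = 0.117 mol, n(CH3CH2COO-) = 0.298 mol.
pH = pKa + log([A⁻]/[HA]) = 4.85 + log(0.298/0.117) = 4.85 +0.406

pH = 5.26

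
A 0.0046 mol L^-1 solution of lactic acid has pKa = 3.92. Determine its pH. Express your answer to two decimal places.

pH = 3.16

CH3CH(OH)COOH ⇌ CH3CH(OH)COO- + H+
Ka = 10^(−3.92) = 1.20 × 10^-4
Let x = [H+] at equilibrium. Ka = x²/(0.0046 − x).
The 5% rule fails; solving x² + Ka·x − Ka·C₀ = 0 exactly:
x = (−Ka + √(Ka² + 4·Ka·C₀))/2 = 6.85 × 10^-4 M
pH = −log(6.85 × 10^-4) = 3.16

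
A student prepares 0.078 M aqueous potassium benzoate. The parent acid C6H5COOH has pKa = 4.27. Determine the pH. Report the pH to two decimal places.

C6H5COO- is the conjugate base of the weak acid C6H5COOH.
Ka = 10^(−4.27) = 5.37 × 10^-5
Kb = Kw/Ka = 1.0×10^-14 / 5.37 × 10^-5 = 1.86 × 10^-10
Let x = [OH-] at equilibrium. Kb = x²/(0.078 − x).
Since Kb ≪ C₀, x ≈ √(Kb·C₀) = 3.81 × 10^-6 M.
Check: 0.0049% ionized — well under 5%, approximation valid.
pOH = −log(3.81 × 10^-6) = 5.42; pH = 14.00 − 5.42 = 8.58

pH = 8.58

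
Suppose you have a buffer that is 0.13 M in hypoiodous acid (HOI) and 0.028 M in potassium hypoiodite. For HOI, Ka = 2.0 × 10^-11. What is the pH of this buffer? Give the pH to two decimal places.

pH = 10.03

pKa = −log(2.0 × 10^-11) = 10.699
Henderson–Hasselbalch: pH = pKa + log([OI-]/[HOI]) = 10.699 + log(0.028/0.13)
pH = 10.699 + (-0.667) = 10.03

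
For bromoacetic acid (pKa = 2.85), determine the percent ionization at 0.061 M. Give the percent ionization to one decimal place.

BrCH2COOH ⇌ BrCH2COO- + H+; let x = [H+] at equilibrium.
Ka = 10^(−2.85) = 1.41 × 10^-3
Solve x² + 0.00141x − 8.6e-05 = 0 → x = 8.60 × 10^-3 M
Fraction ionized = 8.60 × 10^-3 / 0.061 = 0.1410 → 14.1%

14.1%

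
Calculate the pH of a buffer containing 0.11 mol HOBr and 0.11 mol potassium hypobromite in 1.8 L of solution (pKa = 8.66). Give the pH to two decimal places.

Henderson–Hasselbalch: pH = pKa + log([OBr-]/[HOBr]) = 8.66 + log(0.11/0.11)
pH = 8.66 + (+0.000) = 8.66

pH = 8.66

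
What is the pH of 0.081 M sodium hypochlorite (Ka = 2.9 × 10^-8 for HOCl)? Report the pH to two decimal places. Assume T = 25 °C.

pH = 10.22

OCl- is the conjugate base of the weak acid HOCl.
Kb = Kw/Ka = 1.0×10^-14 / 2.9 × 10^-8 = 3.45 × 10^-7
From the ICE table, Kb = x²/(0.081 − x) = 3.45 × 10^-7.
Neglecting x in the denominator: x = √(3.45 × 10^-7 × 0.081) = 1.67 × 10^-4 M
Check: 0.21% ionized — well under 5%, approximation valid.
pOH = 3.78, so pH = 14.00 − pOH = 10.22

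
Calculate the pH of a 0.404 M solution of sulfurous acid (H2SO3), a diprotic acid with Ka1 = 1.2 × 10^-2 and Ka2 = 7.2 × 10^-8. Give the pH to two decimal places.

Since Ka1 ≫ Ka2, the first ionization dominates [H+].
Ka1 = x²/(0.404 − x) = 1.2 × 10^-2
Solving the quadratic: x = (−Ka1 + √(Ka1² + 4·Ka1·C₀))/2 = 6.39 × 10^-2 M
pH = −log(6.39 × 10^-2) = 1.19

pH = 1.19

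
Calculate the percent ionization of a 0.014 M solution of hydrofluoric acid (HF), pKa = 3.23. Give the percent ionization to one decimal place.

18.5%

HF ⇌ F- + H+; let x = [H+] at equilibrium.
Ka = 10^(−3.23) = 5.89 × 10^-4
Solve x² + 0.000589x − 8.25e-06 = 0 → x = 2.59 × 10^-3 M
Fraction ionized = 2.59 × 10^-3 / 0.014 = 0.1850 → 18.5%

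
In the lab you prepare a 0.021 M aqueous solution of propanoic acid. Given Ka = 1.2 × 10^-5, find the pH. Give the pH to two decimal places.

CH3CH2COOH ⇌ CH3CH2COO- + H+
From the ICE table, Ka = x²/(0.021 − x) = 1.2 × 10^-5.
Neglecting x in the denominator: x = √(1.2 × 10^-5 × 0.021) = 5.02 × 10^-4 M
Check: 2.4% ionized — well under 5%, approximation valid.
pH = −log(5.02 × 10^-4) = 3.30

pH = 3.30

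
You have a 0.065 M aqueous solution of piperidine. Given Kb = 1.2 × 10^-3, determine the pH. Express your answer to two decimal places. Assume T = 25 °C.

pH = 11.92

C5H10NH + H2O ⇌ C5H10NH2+ + OH-
From the ICE table, Kb = [OH-]²/(0.065 − [OH-]) = 1.2 × 10^-3.
Here C₀/Kb ≈ 54.2, so the small-[OH-] approximation fails. Use the quadratic:
[OH-] = [−0.0012 + √(0.0012² + 0.000312)]/2 = 8.25 × 10^-3 M
pOH = −log(8.25 × 10^-3) = 2.08; pH = 14.00 − 2.08 = 11.92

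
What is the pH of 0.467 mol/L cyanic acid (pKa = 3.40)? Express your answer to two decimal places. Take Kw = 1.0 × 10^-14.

HOCN ⇌ OCN- + H+
Ka = 10^(−3.40) = 3.98 × 10^-4
Let x = [H+] at equilibrium. Ka = x²/(0.467 − x).
Assume x ≪ 0.467: x ≈ √(3.98 × 10^-4 × 0.467) = 1.36 × 10^-2 M
Check: 2.9% ionized — well under 5%, approximation valid.
pH = −log[H+] = −log(1.36 × 10^-2) = 1.87

pH = 1.87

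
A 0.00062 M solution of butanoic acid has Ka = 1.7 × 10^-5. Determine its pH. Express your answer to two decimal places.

pH = 4.02

CH3(CH2)2COOH ⇌ CH3(CH2)2COO- + H+
From the ICE table, Ka = [H+]²/(0.00062 − [H+]) = 1.7 × 10^-5.
Here C₀/Ka ≈ 36.5, so the small-[H+] approximation fails. Use the quadratic:
[H+] = [−1.7e-05 + √(1.7e-05² + 4.22e-08)]/2 = 9.45 × 10^-5 M
pH = −log(9.45 × 10^-5) = 4.02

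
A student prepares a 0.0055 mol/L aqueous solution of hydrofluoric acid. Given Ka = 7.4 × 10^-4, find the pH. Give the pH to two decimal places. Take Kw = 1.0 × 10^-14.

HF ⇌ F- + H+
From the ICE table, Ka = x²/(0.0055 − x) = 7.4 × 10^-4.
Here C₀/Ka ≈ 7.43, so the small-x approximation fails. Use the quadratic:
x = (−Ka + √(Ka² + 4·Ka·C₀))/2 = 1.68 × 10^-3 M
pH = −log(1.68 × 10^-3) = 2.77

pH = 2.77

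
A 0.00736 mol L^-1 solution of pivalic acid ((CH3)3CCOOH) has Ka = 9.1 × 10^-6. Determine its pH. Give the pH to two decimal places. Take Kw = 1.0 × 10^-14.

pH = 3.59

(CH3)3CCOOH ⇌ (CH3)3CCOO- + H+
Let x = [H+] at equilibrium. Ka = x²/(0.00736 − x).
Assume x ≪ 0.00736: x ≈ √(9.1 × 10^-6 × 0.00736) = 2.59 × 10^-4 M
pH = −log[H+] = −log(2.59 × 10^-4) = 3.59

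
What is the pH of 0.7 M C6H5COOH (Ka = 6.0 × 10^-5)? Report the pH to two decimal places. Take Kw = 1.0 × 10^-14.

pH = 2.19

C6H5COOH ⇌ C6H5COO- + H+
Ka = x²/(0.7 − x) = 6.0 × 10^-5
Neglecting x in the denominator: x = √(6.0 × 10^-5 × 0.7) = 6.48 × 10^-3 M
(x/C₀ = 0.93% < 5%, so the approximation holds.)
pH = −log[H+] = −log(6.48 × 10^-3) = 2.19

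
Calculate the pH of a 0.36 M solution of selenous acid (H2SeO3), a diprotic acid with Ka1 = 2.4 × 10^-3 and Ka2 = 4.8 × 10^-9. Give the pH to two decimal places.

pH = 1.55

Ka1 ≫ Ka2, so treat the first dissociation as the only significant source of H+.
Ka1 = x²/(0.36 − x) = 2.4 × 10^-3
Solving the quadratic: x = (−Ka1 + √(Ka1² + 4·Ka1·C₀))/2 = 2.82 × 10^-2 M
pH = −log(2.82 × 10^-2) = 1.55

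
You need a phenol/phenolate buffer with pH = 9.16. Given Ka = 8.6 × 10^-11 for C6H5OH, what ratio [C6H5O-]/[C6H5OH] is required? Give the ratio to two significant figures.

pKa = -log(8.6 × 10^-11) = 10.066
pH = pKa + log(r) ⇒ log(r) = 9.16 − 10.066 = -0.906
r = [C6H5O-]/[C6H5OH] = 10^(-0.906) = 0.124

ratio = 0.12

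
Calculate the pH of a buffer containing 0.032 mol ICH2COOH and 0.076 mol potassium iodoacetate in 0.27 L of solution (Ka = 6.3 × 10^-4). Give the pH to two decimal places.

pKa = −log(6.3 × 10^-4) = 3.201
pH = pKa + log([A⁻]/[HA]) = 3.201 + log(0.076/0.032)
pH = 3.201 + (+0.376) = 3.58

pH = 3.58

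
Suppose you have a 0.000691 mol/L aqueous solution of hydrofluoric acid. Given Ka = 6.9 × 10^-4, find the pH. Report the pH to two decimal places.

HF ⇌ F- + H+
Let x = [H+] at equilibrium. Ka = x²/(0.000691 − x).
x is not negligible relative to C₀; solve x² + 0.00069·x − 4.77e-07 = 0.
x = (−Ka + √(Ka² + 4·Ka·C₀))/2 = 4.27 × 10^-4 M
pH = −log[H+] = −log(4.27 × 10^-4) = 3.37

pH = 3.37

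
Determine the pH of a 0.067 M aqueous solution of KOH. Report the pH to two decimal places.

KOH is a strong base; [OH-] = 0.067 M.
pOH = -log(0.067) = 1.17
pH = 14.00 - 1.17 = 12.83

pH = 12.83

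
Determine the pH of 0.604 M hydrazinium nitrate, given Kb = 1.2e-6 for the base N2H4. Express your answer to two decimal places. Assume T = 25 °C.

pH = 4.15

N2H5+ is the conjugate acid of the weak base N2H4.
Ka = Kw/Kb = 1.0×10^-14 / 1.2 × 10^-6 = 8.33 × 10^-9
From the ICE table, Ka = x²/(0.604 − x) = 8.33 × 10^-9.
Neglecting x in the denominator: x = √(8.33 × 10^-9 × 0.604) = 7.09 × 10^-5 M
(x/C₀ = 0.012% < 5%, so the approximation holds.)
pH = −log[H+] = −log(7.09 × 10^-5) = 4.15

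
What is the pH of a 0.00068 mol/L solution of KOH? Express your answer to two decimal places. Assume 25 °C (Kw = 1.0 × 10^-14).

KOH is a strong base; [OH-] = 0.00068 M.
pOH = -log(0.00068) = 3.17
pH = 14.00 - 3.17 = 10.83

pH = 10.83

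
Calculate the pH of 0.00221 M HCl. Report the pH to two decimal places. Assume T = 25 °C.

HCl is a strong acid and dissociates completely, so [H+] = 0.00221 M.
pH = -log(0.00221) = 2.66

pH = 2.66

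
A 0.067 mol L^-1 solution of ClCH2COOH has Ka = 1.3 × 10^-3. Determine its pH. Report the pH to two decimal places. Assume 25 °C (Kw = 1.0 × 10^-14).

pH = 2.06

ClCH2COOH ⇌ ClCH2COO- + H+
From the ICE table, Ka = x²/(0.067 − x) = 1.3 × 10^-3.
The 5% rule fails; solving x² + Ka·x − Ka·C₀ = 0 exactly:
x = [−0.0013 + √(0.0013² + 0.000348)]/2 = 8.71 × 10^-3 M
pH = −log(8.71 × 10^-3) = 2.06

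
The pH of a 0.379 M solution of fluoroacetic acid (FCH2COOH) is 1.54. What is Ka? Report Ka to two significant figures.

Ka = 2.4 × 10^-3

[H+] = 10^(-1.54) = 2.88 × 10^-2 M
At equilibrium [HA] = 0.379 − 2.88 × 10^-2 = 3.50 × 10^-1 M
Ka = [H+][A-]/[HA] = (2.88 × 10^-2)² / 3.50 × 10^-1 = 2.4 × 10^-3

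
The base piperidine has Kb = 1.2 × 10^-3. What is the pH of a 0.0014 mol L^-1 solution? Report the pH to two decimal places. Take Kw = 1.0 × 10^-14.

pH = 10.92

C5H10NH + H2O ⇌ C5H10NH2+ + OH-
From the ICE table, Kb = x²/(0.0014 − x) = 1.2 × 10^-3.
Here C₀/Kb ≈ 1.17, so the small-x approximation fails. Use the quadratic:
x = [−0.0012 + √(0.0012² + 6.72e-06)]/2 = 8.28 × 10^-4 M
pOH = 3.08, so pH = 14.00 − pOH = 10.92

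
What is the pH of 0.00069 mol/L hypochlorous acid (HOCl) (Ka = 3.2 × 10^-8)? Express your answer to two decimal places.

pH = 5.33

HOCl ⇌ OCl- + H+
Let x = [H+] at equilibrium. Ka = x²/(0.00069 − x).
Since Ka ≪ C₀, x ≈ √(Ka·C₀) = 4.70 × 10^-6 M.
pH = −log(4.70 × 10^-6) = 5.33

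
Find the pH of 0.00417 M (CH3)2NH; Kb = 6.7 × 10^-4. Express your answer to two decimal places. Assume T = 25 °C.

(CH3)2NH + H2O ⇌ (CH3)2NH2+ + OH-
Let x = [OH-] at equilibrium. Kb = x²/(0.00417 − x).
x is not negligible relative to C₀; solve x² + 0.00067·x − 2.79e-06 = 0.
x = (−Kb + √(Kb² + 4·Kb·C₀))/2 = 1.37 × 10^-3 M
pOH = 2.86, so pH = 14.00 − pOH = 11.14

pH = 11.14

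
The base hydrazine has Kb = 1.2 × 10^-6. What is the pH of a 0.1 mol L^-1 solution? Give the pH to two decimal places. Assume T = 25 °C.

N2H4 + H2O ⇌ N2H5+ + OH-
Kb = x²/(0.1 − x) = 1.2 × 10^-6
Neglecting x in the denominator: x = √(1.2 × 10^-6 × 0.1) = 3.46 × 10^-4 M
pOH = 3.46, so pH = 14.00 − pOH = 10.54

pH = 10.54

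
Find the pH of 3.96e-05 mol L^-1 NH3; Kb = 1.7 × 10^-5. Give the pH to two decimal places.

NH3 + H2O ⇌ NH4+ + OH-
Kb = x²/(3.96e-05 − x) = 1.7 × 10^-5
The 5% rule fails; solving x² + Kb·x − Kb·C₀ = 0 exactly:
x = (−Kb + √(Kb² + 4·Kb·C₀))/2 = 1.88 × 10^-5 M
pOH = −log(1.88 × 10^-5) = 4.73; pH = 14.00 − 4.73 = 9.27

pH = 9.27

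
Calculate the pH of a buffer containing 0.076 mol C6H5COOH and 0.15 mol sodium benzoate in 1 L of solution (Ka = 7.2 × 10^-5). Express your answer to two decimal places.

pH = 4.44

pKa = −log(7.2 × 10^-5) = 4.143
Henderson–Hasselbalch: pH = pKa + log([C6H5COO-]/[C6H5COOH]) = 4.143 + log(0.15/0.076)
pH = 4.143 + (+0.295) = 4.44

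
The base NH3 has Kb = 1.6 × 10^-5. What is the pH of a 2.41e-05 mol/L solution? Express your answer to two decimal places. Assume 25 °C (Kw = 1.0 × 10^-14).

NH3 + H2O ⇌ NH4+ + OH-
Let x = [OH-] at equilibrium. Kb = x²/(2.41e-05 − x).
Here C₀/Kb ≈ 1.51, so the small-x approximation fails. Use the quadratic:
x = (−Kb + √(Kb² + 4·Kb·C₀))/2 = 1.32 × 10^-5 M
pOH = 4.88, so pH = 14.00 − pOH = 9.12

pH = 9.12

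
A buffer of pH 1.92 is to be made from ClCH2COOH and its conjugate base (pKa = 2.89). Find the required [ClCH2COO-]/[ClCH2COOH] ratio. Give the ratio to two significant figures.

pH = pKa + log(r) ⇒ log(r) = 1.92 − 2.89 = -0.97
r = [ClCH2COO-]/[ClCH2COOH] = 10^(-0.97) = 0.107

ratio = 0.11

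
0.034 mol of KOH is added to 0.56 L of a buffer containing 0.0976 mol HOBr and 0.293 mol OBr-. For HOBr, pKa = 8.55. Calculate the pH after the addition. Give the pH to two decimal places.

pH = 9.26

After neutralization: n(HOBr) = 0.0636 mol, n(OBr-) = 0.327 mol.
pH = pKa + log(n_OBr-/n_HOBr) = 8.55 + log(0.327/0.0636) = 8.55 + (+0.711)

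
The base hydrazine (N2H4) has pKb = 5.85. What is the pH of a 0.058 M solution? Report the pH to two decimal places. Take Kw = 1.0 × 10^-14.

pH = 10.46

N2H4 + H2O ⇌ N2H5+ + OH-
Kb = 10^(−5.85) = 1.41 × 10^-6
Kb = x²/(0.058 − x) = 1.41 × 10^-6
Since Kb ≪ C₀, x ≈ √(Kb·C₀) = 2.86 × 10^-4 M.
pOH = −log(2.86 × 10^-4) = 3.54; pH = 14.00 − 3.54 = 10.46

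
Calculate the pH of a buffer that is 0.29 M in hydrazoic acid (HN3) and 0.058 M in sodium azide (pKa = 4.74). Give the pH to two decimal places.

pH = pKa + log([A⁻]/[HA]) = 4.74 + log(0.058/0.29)
pH = 4.74 + (-0.699) = 4.04

pH = 4.04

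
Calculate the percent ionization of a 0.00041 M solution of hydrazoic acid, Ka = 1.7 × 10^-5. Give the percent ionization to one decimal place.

18.4%

HN3 ⇌ N3- + H+; let x = [H+] at equilibrium.
Ka = x²/(C₀ − x); solving the quadratic gives x = 7.54 × 10^-5 M.
% ionization = x/C₀ × 100% = 7.54 × 10^-5/0.00041 × 100% = 18.4%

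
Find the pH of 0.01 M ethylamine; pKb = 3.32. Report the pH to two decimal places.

C2H5NH2 + H2O ⇌ C2H5NH3+ + OH-
Kb = 10^(−3.32) = 4.79 × 10^-4
Kb = [OH-]²/(0.01 − [OH-]) = 4.79 × 10^-4
The 5% rule fails; solving [OH-]² + Kb·[OH-] − Kb·C₀ = 0 exactly:
[OH-] = (−Kb + √(Kb² + 4·Kb·C₀))/2 = 1.96 × 10^-3 M
pOH = −log(1.96 × 10^-3) = 2.71; pH = 14.00 − 2.71 = 11.29

pH = 11.29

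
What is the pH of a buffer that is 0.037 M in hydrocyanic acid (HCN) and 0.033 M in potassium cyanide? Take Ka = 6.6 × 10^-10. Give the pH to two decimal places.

pKa = −log(6.6 × 10^-10) = 9.180
Using pH = pKa + log([base]/[acid]) with [base]/[acid] = 0.033/0.037:
pH = 9.180 + (-0.050) = 9.13

pH = 9.13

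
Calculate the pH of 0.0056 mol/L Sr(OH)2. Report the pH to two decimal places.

pH = 12.05

Sr(OH)2 is a strong base (each formula unit releases 2 OH-); [OH-] = 0.0112 M.
pOH = -log(0.0112) = 1.95
pH = 14.00 - 1.95 = 12.05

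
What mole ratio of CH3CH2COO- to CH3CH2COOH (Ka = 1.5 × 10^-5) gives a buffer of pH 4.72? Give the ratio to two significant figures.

ratio = 0.79

pKa = -log(1.5 × 10^-5) = 4.824
pH = pKa + log(r) ⇒ log(r) = 4.72 − 4.824 = -0.104
r = [CH3CH2COO-]/[CH3CH2COOH] = 10^(-0.104) = 0.787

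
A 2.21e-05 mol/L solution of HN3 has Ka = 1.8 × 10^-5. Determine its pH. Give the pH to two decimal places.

HN3 ⇌ N3- + H+
From the ICE table, Ka = x²/(2.21e-05 − x) = 1.8 × 10^-5.
Here C₀/Ka ≈ 1.23, so the small-x approximation fails. Use the quadratic:
x = (−Ka + √(Ka² + 4·Ka·C₀))/2 = 1.29 × 10^-5 M
pH = −log(1.29 × 10^-5) = 4.89

pH = 4.89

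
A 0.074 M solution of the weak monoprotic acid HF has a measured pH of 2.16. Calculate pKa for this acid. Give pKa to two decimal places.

pKa = 3.15

[H+] = 10^(-2.16) = 6.92 × 10^-3 M
At equilibrium [HA] = 0.074 − 6.92 × 10^-3 = 6.71 × 10^-2 M
Ka = [H+][A-]/[HA] = (6.92 × 10^-3)² / 6.71 × 10^-2 = 7.14 × 10^-4
pKa = -log(7.14 × 10^-4) = 3.15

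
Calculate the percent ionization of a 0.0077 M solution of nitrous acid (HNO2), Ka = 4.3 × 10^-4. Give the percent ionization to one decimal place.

21.0%

HNO2 ⇌ NO2- + H+; let x = [H+] at equilibrium.
Ka = x²/(C₀ − x); solving the quadratic gives x = 1.62 × 10^-3 M.
% ionization = x/C₀ × 100% = 1.62 × 10^-3/0.0077 × 100% = 21.0%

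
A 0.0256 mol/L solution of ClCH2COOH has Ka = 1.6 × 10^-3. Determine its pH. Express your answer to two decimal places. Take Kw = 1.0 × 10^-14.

pH = 2.25

ClCH2COOH ⇌ ClCH2COO- + H+
Ka = x²/(0.0256 − x) = 1.6 × 10^-3
Here C₀/Ka ≈ 16, so the small-x approximation fails. Use the quadratic:
x = [−0.0016 + √(0.0016² + 0.000164)]/2 = 5.65 × 10^-3 M
pH = −log[H+] = −log(5.65 × 10^-3) = 2.25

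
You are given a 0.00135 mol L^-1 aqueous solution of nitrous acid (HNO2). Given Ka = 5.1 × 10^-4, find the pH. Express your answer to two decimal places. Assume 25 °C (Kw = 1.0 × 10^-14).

pH = 3.21

HNO2 ⇌ NO2- + H+
Ka = [H+]²/(0.00135 − [H+]) = 5.1 × 10^-4
[H+] is not negligible relative to C₀; solve [H+]² + 0.00051·[H+] − 6.89e-07 = 0.
[H+] = (−Ka + √(Ka² + 4·Ka·C₀))/2 = 6.13 × 10^-4 M
pH = −log(6.13 × 10^-4) = 3.21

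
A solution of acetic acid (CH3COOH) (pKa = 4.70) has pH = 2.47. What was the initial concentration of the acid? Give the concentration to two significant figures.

C₀ = 5.8 × 10^-1 M

[H+] = 10^(-2.47) = 3.39 × 10^-3 M = x
Ka = 10^(−4.70) = 2.00 × 10^-5
Ka = x²/(C₀ − x) ⇒ C₀ = x + x²/Ka
C₀ = 3.39 × 10^-3 + (3.39 × 10^-3)²/(2.00 × 10^-5) = 5.78 × 10^-1 M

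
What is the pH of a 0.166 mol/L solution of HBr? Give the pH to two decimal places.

pH = 0.78

HBr is a strong acid and dissociates completely, so [H+] = 0.166 M.
pH = -log(0.166) = 0.78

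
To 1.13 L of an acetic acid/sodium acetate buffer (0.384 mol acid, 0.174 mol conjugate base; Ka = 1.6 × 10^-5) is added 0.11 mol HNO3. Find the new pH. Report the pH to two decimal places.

Added H+ converts CH3COO- to CH3COOH: CH3COOH → 0.494 mol, CH3COO- → 0.064 mol.
pKa = −log(1.6 × 10^-5) = 4.796
pH = pKa + log([A⁻]/[HA]) = 4.796 + log(0.064/0.494) = 4.796 -0.888

pH = 3.91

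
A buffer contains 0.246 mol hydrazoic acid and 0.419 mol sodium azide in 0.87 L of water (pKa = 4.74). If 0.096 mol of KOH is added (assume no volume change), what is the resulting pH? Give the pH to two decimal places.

pH = 5.28

OH- converts HN3 to N3-: HN3 → 0.15 mol, N3- → 0.515 mol.
pH = pKa + log(n_N3-/n_HN3) = 4.74 + log(0.515/0.15) = 4.74 + (+0.536)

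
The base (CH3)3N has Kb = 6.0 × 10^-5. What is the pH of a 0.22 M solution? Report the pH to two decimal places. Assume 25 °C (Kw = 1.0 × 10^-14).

pH = 11.56

(CH3)3N + H2O ⇌ (CH3)3NH+ + OH-
From the ICE table, Kb = x²/(0.22 − x) = 6.0 × 10^-5.
Assume x ≪ 0.22: x ≈ √(6.0 × 10^-5 × 0.22) = 3.63 × 10^-3 M
(x/C₀ = 1.7% < 5%, so the approximation holds.)
pOH = 2.44, so pH = 14.00 − pOH = 11.56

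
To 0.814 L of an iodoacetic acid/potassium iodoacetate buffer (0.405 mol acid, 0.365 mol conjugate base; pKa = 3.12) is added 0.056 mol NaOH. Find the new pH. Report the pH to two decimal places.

OH- converts ICH2COOH to ICH2COO-: ICH2COOH → 0.349 mol, ICH2COO- → 0.421 mol.
pH = pKa + log(n_ICH2COO-/n_ICH2COOH) = 3.12 + log(0.421/0.349) = 3.12 + (+0.081)

pH = 3.20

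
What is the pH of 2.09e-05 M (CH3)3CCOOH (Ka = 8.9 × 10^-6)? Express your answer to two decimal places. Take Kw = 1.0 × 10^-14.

(CH3)3CCOOH ⇌ (CH3)3CCOO- + H+
From the ICE table, Ka = [H+]²/(2.09e-05 − [H+]) = 8.9 × 10^-6.
Here C₀/Ka ≈ 2.35, so the small-[H+] approximation fails. Use the quadratic:
[H+] = [−8.9e-06 + √(8.9e-06² + 7.44e-10)]/2 = 9.90 × 10^-6 M
pH = −log[H+] = −log(9.90 × 10^-6) = 5.00

pH = 5.00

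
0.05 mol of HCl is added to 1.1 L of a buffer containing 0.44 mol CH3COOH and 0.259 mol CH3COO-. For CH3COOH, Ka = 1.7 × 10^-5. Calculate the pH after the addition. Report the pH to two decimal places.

Added H+ converts CH3COO- to CH3COOH: CH3COOH → 0.49 mol, CH3COO- → 0.209 mol.
pKa = −log(1.7 × 10^-5) = 4.770
pH = pKa + log(n_CH3COO-/n_CH3COOH) = 4.770 + log(0.209/0.49) = 4.770 + (-0.370)

pH = 4.40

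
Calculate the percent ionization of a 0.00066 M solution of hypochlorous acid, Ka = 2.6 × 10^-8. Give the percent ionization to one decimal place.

0.6%

HOCl ⇌ OCl- + H+; let x = [H+] at equilibrium.
x ≈ √(Ka·C₀) = √(2.6 × 10^-8 × 0.00066) = 4.14 × 10^-6 M
Fraction ionized = 4.14 × 10^-6 / 0.00066 = 0.0063 → 0.6%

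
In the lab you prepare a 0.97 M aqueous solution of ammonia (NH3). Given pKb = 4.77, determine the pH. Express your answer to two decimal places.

pH = 11.61

NH3 + H2O ⇌ NH4+ + OH-
Kb = 10^(−4.77) = 1.70 × 10^-5
Let x = [OH-] at equilibrium. Kb = x²/(0.97 − x).
Neglecting x in the denominator: x = √(1.70 × 10^-5 × 0.97) = 4.06 × 10^-3 M
pOH = −log(4.06 × 10^-3) = 2.39; pH = 14.00 − 2.39 = 11.61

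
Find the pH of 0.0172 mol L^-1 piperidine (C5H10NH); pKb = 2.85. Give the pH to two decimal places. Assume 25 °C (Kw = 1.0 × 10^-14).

C5H10NH + H2O ⇌ C5H10NH2+ + OH-
Kb = 10^(−2.85) = 1.41 × 10^-3
Kb = [OH-]²/(0.0172 − [OH-]) = 1.41 × 10^-3
[OH-] is not negligible relative to C₀; solve [OH-]² + 0.00141·[OH-] − 2.43e-05 = 0.
[OH-] = [−0.00141 + √(0.00141² + 9.7e-05)]/2 = 4.27 × 10^-3 M
pOH = 2.37, so pH = 14.00 − pOH = 11.63

pH = 11.63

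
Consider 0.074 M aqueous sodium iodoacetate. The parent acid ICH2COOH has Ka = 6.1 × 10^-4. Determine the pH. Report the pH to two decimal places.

pH = 8.04

ICH2COO- is the conjugate base of the weak acid ICH2COOH.
Kb = Kw/Ka = 1.0×10^-14 / 6.1 × 10^-4 = 1.64 × 10^-11
Kb = x²/(0.074 − x) = 1.64 × 10^-11
Neglecting x in the denominator: x = √(1.64 × 10^-11 × 0.074) = 1.10 × 10^-6 M
pOH = −log(1.10 × 10^-6) = 5.96; pH = 14.00 − 5.96 = 8.04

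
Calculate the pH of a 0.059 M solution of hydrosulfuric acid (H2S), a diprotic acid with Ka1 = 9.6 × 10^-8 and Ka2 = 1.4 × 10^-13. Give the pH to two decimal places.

Since Ka1 ≫ Ka2, the first ionization dominates [H+].
Ka1 = x²/(0.059 − x) = 9.6 × 10^-8
x ≈ √(9.6 × 10^-8 × 0.059) = 7.53 × 10^-5 M
pH = −log(7.53 × 10^-5) = 4.12

pH = 4.12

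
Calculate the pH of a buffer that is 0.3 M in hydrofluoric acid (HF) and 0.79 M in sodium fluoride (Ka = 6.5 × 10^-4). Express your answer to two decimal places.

pH = 3.61

pKa = −log(6.5 × 10^-4) = 3.187
Henderson–Hasselbalch: pH = pKa + log([F-]/[HF]) = 3.187 + log(0.79/0.3)
pH = 3.187 + (+0.421) = 3.61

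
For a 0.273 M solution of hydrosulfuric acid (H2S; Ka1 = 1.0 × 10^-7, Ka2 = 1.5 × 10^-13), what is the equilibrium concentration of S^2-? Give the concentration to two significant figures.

1.5 × 10^-13 M

First ionization gives [H+] ≈ [HS-] = 1.65 × 10^-4 M.
Second step: Ka2 = [H+][S^2-]/[HS-] ≈ [S^2-] (since [H+] ≈ [HS-]).
So [S^2-] ≈ Ka2.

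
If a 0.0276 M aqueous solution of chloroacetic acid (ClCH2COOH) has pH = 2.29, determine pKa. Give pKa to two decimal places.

[H+] = 10^(-2.29) = 5.13 × 10^-3 M
At equilibrium [HA] = 0.0276 − 5.13 × 10^-3 = 2.25 × 10^-2 M
Ka = [H+][A-]/[HA] = (5.13 × 10^-3)² / 2.25 × 10^-2 = 1.17 × 10^-3
pKa = -log(1.17 × 10^-3) = 2.93

pKa = 2.93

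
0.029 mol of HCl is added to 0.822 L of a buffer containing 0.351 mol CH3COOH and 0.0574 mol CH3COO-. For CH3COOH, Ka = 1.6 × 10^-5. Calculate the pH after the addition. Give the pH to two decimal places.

After neutralization: n(CH3COOH) = 0.38 mol, n(CH3COO-) = 0.0284 mol.
pKa = −log(1.6 × 10^-5) = 4.796
Henderson–Hasselbalch with mole ratio 0.0284/0.38: pH = 4.796 + (-1.126)

pH = 3.67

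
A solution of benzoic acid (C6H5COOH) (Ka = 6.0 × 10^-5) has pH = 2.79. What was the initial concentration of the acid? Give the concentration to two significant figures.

[H+] = 10^(-2.79) = 1.62 × 10^-3 M = x
Ka = x²/(C₀ − x) ⇒ C₀ = x + x²/Ka
C₀ = 1.62 × 10^-3 + (1.62 × 10^-3)²/(6.0 × 10^-5) = 4.54 × 10^-2 M

C₀ = 4.5 × 10^-2 M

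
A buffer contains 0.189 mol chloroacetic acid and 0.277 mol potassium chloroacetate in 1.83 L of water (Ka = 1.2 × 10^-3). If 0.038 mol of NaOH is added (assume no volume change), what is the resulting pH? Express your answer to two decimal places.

OH- converts ClCH2COOH to ClCH2COO-: ClCH2COOH → 0.151 mol, ClCH2COO- → 0.315 mol.
pKa = −log(1.2 × 10^-3) = 2.921
pH = pKa + log([A⁻]/[HA]) = 2.921 + log(0.315/0.151) = 2.921 +0.319

pH = 3.24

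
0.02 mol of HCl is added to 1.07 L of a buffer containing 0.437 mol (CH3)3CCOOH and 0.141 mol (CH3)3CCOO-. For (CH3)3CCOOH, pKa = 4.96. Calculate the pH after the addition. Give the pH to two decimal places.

pH = 4.38

After neutralization: n((CH3)3CCOOH) = 0.457 mol, n((CH3)3CCOO-) = 0.121 mol.
Henderson–Hasselbalch with mole ratio 0.121/0.457: pH = 4.96 + (-0.577)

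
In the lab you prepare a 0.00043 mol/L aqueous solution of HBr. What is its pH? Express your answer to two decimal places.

HBr is a strong acid and dissociates completely, so [H+] = 0.00043 M.
pH = -log(0.00043) = 3.37

pH = 3.37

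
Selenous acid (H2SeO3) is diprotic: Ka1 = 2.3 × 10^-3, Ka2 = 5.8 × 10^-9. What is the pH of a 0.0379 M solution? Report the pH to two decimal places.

pH = 2.08

Since Ka1 ≫ Ka2, the first ionization dominates [H+].
Ka1 = x²/(0.0379 − x) = 2.3 × 10^-3
Solving the quadratic: x = (−Ka1 + √(Ka1² + 4·Ka1·C₀))/2 = 8.26 × 10^-3 M
pH = −log(8.26 × 10^-3) = 2.08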